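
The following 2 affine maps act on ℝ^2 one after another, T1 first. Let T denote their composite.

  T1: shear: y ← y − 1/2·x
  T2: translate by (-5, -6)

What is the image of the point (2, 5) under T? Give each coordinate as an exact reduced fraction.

T1 shear: y ← y − 1/2·x: (2, 5) → (2, 4)
T2 translate by (-5, -6): (2, 4) → (-3, -2)

T(p) = (-3, -2)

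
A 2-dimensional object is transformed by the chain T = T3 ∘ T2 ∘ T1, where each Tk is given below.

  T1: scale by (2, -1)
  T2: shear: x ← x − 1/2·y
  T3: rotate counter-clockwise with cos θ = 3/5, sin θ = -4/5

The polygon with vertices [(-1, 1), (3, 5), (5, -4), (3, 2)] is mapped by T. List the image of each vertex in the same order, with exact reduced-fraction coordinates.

image vertices: (-17/10, 3/5), (11/10, -49/5), (8, -4), (13/5, -34/5)

T1 scale by (2, -1): (-1, 1) → (-2, -1); (3, 5) → (6, -5); (5, -4) → (10, 4); (3, 2) → (6, -2)
T2 shear: x ← x − 1/2·y: (-2, -1) → (-3/2, -1); (6, -5) → (17/2, -5); (10, 4) → (8, 4); (6, -2) → (7, -2)
T3 rotate counter-clockwise with cos θ = 3/5, sin θ = -4/5: (-3/2, -1) → (-17/10, 3/5); (17/2, -5) → (11/10, -49/5); (8, 4) → (8, -4); (7, -2) → (13/5, -34/5)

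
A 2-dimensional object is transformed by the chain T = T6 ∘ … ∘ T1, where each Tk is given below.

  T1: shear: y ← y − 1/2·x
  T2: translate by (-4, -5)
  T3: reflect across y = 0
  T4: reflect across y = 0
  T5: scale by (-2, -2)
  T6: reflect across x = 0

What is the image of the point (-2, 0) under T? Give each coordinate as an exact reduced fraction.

T(p) = (-12, 8)

T1 shear: y ← y − 1/2·x: (-2, 0) → (-2, 1)
T2 translate by (-4, -5): (-2, 1) → (-6, -4)
T3 reflect across y = 0: (-6, -4) → (-6, 4)
T4 reflect across y = 0: (-6, 4) → (-6, -4)
T5 scale by (-2, -2): (-6, -4) → (12, 8)
T6 reflect across x = 0: (12, 8) → (-12, 8)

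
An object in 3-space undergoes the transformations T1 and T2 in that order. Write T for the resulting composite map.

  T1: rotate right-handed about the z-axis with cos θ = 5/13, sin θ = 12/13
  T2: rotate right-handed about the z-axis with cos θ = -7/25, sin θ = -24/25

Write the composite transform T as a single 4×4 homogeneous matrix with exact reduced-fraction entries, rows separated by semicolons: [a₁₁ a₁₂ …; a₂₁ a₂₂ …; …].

T1 = [5/13 -12/13 0 0; 12/13 5/13 0 0; 0 0 1 0; 0 0 0 1]
T2·T1 = [253/325 204/325 0 0; -204/325 253/325 0 0; 0 0 1 0; 0 0 0 1]

T = [253/325 204/325 0 0; -204/325 253/325 0 0; 0 0 1 0; 0 0 0 1]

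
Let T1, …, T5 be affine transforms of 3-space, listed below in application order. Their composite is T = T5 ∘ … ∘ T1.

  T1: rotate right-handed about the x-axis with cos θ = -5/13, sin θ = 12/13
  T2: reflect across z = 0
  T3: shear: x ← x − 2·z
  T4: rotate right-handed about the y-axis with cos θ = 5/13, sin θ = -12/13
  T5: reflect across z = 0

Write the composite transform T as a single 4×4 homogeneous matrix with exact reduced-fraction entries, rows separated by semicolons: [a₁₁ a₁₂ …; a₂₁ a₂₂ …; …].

T = [5/13 264/169 -110/169 0; 0 -5/13 -12/13 0; -12/13 -228/169 95/169 0; 0 0 0 1]

T1 = [1 0 0 0; 0 -5/13 -12/13 0; 0 12/13 -5/13 0; 0 0 0 1]
T2·T1 = [1 0 0 0; 0 -5/13 -12/13 0; 0 -12/13 5/13 0; 0 0 0 1]
T3·…·T1 = [1 24/13 -10/13 0; 0 -5/13 -12/13 0; 0 -12/13 5/13 0; 0 0 0 1]
T4·…·T1 = [5/13 264/169 -110/169 0; 0 -5/13 -12/13 0; 12/13 228/169 -95/169 0; 0 0 0 1]
T5·…·T1 = [5/13 264/169 -110/169 0; 0 -5/13 -12/13 0; -12/13 -228/169 95/169 0; 0 0 0 1]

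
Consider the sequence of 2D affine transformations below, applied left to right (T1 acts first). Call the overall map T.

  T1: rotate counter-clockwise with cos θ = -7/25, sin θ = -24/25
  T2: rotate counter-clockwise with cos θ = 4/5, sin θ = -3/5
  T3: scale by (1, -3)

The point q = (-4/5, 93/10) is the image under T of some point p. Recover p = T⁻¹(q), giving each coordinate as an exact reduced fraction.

T1 = [-7/25 24/25 0; -24/25 -7/25 0; 0 0 1]
T2·T1 = [-4/5 3/5 0; -3/5 -4/5 0; 0 0 1]
T3·…·T1 = [-4/5 3/5 0; 9/5 12/5 0; 0 0 1]
det M = -3; M⁻¹ = [-4/5 1/5 0; 3/5 4/15 0; 0 0 1]
M⁻¹ · (-4/5, 93/10)ᵀ = (5/2, 2)ᵀ

p = (5/2, 2)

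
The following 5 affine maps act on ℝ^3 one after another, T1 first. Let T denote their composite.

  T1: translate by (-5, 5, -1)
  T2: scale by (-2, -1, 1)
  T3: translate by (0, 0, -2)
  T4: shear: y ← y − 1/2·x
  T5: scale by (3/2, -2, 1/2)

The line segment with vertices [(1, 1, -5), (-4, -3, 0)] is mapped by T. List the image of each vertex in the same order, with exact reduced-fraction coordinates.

T1 translate by (-5, 5, -1): (1, 1, -5) → (-4, 6, -6); (-4, -3, 0) → (-9, 2, -1)
T2 scale by (-2, -1, 1): (-4, 6, -6) → (8, -6, -6); (-9, 2, -1) → (18, -2, -1)
T3 translate by (0, 0, -2): (8, -6, -6) → (8, -6, -8); (18, -2, -1) → (18, -2, -3)
T4 shear: y ← y − 1/2·x: (8, -6, -8) → (8, -10, -8); (18, -2, -3) → (18, -11, -3)
T5 scale by (3/2, -2, 1/2): (8, -10, -8) → (12, 20, -4); (18, -11, -3) → (27, 22, -3/2)

image vertices: (12, 20, -4), (27, 22, -3/2)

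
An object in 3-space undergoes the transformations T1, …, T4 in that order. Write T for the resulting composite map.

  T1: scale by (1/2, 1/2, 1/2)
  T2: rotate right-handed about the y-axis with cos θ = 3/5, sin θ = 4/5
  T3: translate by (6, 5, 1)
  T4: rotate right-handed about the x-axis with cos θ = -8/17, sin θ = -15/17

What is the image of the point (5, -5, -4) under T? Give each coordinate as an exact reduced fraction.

T(p) = (59/10, -53/17, -199/170)

T1 scale by (1/2, 1/2, 1/2): (5, -5, -4) → (5/2, -5/2, -2)
T2 rotate right-handed about the y-axis with cos θ = 3/5, sin θ = 4/5: (5/2, -5/2, -2) → (-1/10, -5/2, -16/5)
T3 translate by (6, 5, 1): (-1/10, -5/2, -16/5) → (59/10, 5/2, -11/5)
T4 rotate right-handed about the x-axis with cos θ = -8/17, sin θ = -15/17: (59/10, 5/2, -11/5) → (59/10, -53/17, -199/170)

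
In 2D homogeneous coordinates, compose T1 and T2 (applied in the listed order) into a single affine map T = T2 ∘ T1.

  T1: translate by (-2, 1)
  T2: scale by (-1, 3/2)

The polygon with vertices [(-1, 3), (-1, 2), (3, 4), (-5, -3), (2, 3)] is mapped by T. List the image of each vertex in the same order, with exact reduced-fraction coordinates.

image vertices: (3, 6), (3, 9/2), (-1, 15/2), (7, -3), (0, 6)

T1 translate by (-2, 1): (-1, 3) → (-3, 4); (-1, 2) → (-3, 3); (3, 4) → (1, 5); (-5, -3) → (-7, -2); (2, 3) → (0, 4)
T2 scale by (-1, 3/2): (-3, 4) → (3, 6); (-3, 3) → (3, 9/2); (1, 5) → (-1, 15/2); (-7, -2) → (7, -3); (0, 4) → (0, 6)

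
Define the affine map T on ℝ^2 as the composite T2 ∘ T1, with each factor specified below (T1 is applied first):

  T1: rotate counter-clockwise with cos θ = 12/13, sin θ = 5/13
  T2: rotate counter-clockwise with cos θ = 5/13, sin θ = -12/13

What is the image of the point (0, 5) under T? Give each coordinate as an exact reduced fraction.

T(p) = (595/169, 600/169)

T1 rotate counter-clockwise with cos θ = 12/13, sin θ = 5/13: (0, 5) → (-25/13, 60/13)
T2 rotate counter-clockwise with cos θ = 5/13, sin θ = -12/13: (-25/13, 60/13) → (595/169, 600/169)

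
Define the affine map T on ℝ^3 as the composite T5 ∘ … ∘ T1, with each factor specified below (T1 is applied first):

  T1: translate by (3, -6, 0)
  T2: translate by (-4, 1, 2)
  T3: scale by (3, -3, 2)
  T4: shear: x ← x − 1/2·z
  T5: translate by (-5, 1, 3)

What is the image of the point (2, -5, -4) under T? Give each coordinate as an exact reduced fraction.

T1 translate by (3, -6, 0): (2, -5, -4) → (5, -11, -4)
T2 translate by (-4, 1, 2): (5, -11, -4) → (1, -10, -2)
T3 scale by (3, -3, 2): (1, -10, -2) → (3, 30, -4)
T4 shear: x ← x − 1/2·z: (3, 30, -4) → (5, 30, -4)
T5 translate by (-5, 1, 3): (5, 30, -4) → (0, 31, -1)

T(p) = (0, 31, -1)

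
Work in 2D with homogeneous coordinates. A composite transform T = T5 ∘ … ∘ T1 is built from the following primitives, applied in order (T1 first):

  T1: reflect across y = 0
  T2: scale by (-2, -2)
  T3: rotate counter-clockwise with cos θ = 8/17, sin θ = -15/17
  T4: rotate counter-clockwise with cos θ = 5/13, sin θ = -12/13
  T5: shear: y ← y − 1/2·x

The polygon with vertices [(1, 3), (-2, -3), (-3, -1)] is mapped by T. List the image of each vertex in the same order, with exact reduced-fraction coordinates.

image vertices: (1306/221, -1151/221), (-122/17, 73/17), (-1182/221, -155/221)

T1 reflect across y = 0: (1, 3) → (1, -3); (-2, -3) → (-2, 3); (-3, -1) → (-3, 1)
T2 scale by (-2, -2): (1, -3) → (-2, 6); (-2, 3) → (4, -6); (-3, 1) → (6, -2)
T3 rotate counter-clockwise with cos θ = 8/17, sin θ = -15/17: (-2, 6) → (74/17, 78/17); (4, -6) → (-58/17, -108/17); (6, -2) → (18/17, -106/17)
T4 rotate counter-clockwise with cos θ = 5/13, sin θ = -12/13: (74/17, 78/17) → (1306/221, -498/221); (-58/17, -108/17) → (-122/17, 12/17); (18/17, -106/17) → (-1182/221, -746/221)
T5 shear: y ← y − 1/2·x: (1306/221, -498/221) → (1306/221, -1151/221); (-122/17, 12/17) → (-122/17, 73/17); (-1182/221, -746/221) → (-1182/221, -155/221)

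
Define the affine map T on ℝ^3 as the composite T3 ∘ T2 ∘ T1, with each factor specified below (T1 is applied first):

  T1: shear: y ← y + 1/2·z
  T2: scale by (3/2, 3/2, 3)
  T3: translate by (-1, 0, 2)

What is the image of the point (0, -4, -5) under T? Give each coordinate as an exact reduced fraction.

T1 shear: y ← y + 1/2·z: (0, -4, -5) → (0, -13/2, -5)
T2 scale by (3/2, 3/2, 3): (0, -13/2, -5) → (0, -39/4, -15)
T3 translate by (-1, 0, 2): (0, -39/4, -15) → (-1, -39/4, -13)

T(p) = (-1, -39/4, -13)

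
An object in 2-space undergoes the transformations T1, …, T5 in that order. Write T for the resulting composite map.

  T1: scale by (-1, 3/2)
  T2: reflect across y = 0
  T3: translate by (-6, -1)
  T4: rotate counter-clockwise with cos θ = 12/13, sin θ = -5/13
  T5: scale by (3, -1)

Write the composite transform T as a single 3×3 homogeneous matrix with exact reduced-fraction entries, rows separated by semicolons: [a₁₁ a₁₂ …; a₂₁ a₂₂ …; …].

T = [-36/13 -45/26 -231/13; -5/13 18/13 -18/13; 0 0 1]

T1 = [-1 0 0; 0 3/2 0; 0 0 1]
T2·T1 = [-1 0 0; 0 -3/2 0; 0 0 1]
T3·…·T1 = [-1 0 -6; 0 -3/2 -1; 0 0 1]
T4·…·T1 = [-12/13 -15/26 -77/13; 5/13 -18/13 18/13; 0 0 1]
T5·…·T1 = [-36/13 -45/26 -231/13; -5/13 18/13 -18/13; 0 0 1]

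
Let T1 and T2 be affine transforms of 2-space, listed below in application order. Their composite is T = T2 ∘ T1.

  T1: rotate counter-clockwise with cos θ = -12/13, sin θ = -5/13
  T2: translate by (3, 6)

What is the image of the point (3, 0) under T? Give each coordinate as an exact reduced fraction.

T(p) = (3/13, 63/13)

T1 rotate counter-clockwise with cos θ = -12/13, sin θ = -5/13: (3, 0) → (-36/13, -15/13)
T2 translate by (3, 6): (-36/13, -15/13) → (3/13, 63/13)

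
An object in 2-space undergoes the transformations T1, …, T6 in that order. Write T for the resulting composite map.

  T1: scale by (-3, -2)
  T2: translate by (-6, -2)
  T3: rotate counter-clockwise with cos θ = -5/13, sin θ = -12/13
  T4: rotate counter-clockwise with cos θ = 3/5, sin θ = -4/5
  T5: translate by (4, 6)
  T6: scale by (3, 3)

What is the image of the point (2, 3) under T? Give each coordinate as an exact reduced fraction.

T(p) = (2664/65, 3258/65)

T1 scale by (-3, -2): (2, 3) → (-6, -6)
T2 translate by (-6, -2): (-6, -6) → (-12, -8)
T3 rotate counter-clockwise with cos θ = -5/13, sin θ = -12/13: (-12, -8) → (-36/13, 184/13)
T4 rotate counter-clockwise with cos θ = 3/5, sin θ = -4/5: (-36/13, 184/13) → (628/65, 696/65)
T5 translate by (4, 6): (628/65, 696/65) → (888/65, 1086/65)
T6 scale by (3, 3): (888/65, 1086/65) → (2664/65, 3258/65)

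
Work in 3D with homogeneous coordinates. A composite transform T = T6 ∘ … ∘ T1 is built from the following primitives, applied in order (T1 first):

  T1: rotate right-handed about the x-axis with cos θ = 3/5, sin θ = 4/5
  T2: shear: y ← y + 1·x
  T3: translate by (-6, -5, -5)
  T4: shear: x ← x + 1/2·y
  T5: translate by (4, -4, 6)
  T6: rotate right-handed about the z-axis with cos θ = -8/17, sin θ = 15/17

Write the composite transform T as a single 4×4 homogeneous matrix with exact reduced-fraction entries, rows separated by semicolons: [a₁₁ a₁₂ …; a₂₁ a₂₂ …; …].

T = [-27/17 -57/85 76/85 171/17; 29/34 -3/170 2/85 9/34; 0 4/5 3/5 1; 0 0 0 1]

T1 = [1 0 0 0; 0 3/5 -4/5 0; 0 4/5 3/5 0; 0 0 0 1]
T2·T1 = [1 0 0 0; 1 3/5 -4/5 0; 0 4/5 3/5 0; 0 0 0 1]
T3·…·T1 = [1 0 0 -6; 1 3/5 -4/5 -5; 0 4/5 3/5 -5; 0 0 0 1]
T4·…·T1 = [3/2 3/10 -2/5 -17/2; 1 3/5 -4/5 -5; 0 4/5 3/5 -5; 0 0 0 1]
T5·…·T1 = [3/2 3/10 -2/5 -9/2; 1 3/5 -4/5 -9; 0 4/5 3/5 1; 0 0 0 1]
T6·…·T1 = [-27/17 -57/85 76/85 171/17; 29/34 -3/170 2/85 9/34; 0 4/5 3/5 1; 0 0 0 1]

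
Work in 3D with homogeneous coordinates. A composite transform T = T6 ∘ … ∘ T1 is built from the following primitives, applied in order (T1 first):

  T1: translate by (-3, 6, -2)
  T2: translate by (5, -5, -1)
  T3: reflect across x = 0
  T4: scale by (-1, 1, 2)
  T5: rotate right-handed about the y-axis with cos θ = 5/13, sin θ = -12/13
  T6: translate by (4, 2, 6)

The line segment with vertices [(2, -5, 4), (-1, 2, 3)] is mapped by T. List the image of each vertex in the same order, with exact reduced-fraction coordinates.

T1 translate by (-3, 6, -2): (2, -5, 4) → (-1, 1, 2); (-1, 2, 3) → (-4, 8, 1)
T2 translate by (5, -5, -1): (-1, 1, 2) → (4, -4, 1); (-4, 8, 1) → (1, 3, 0)
T3 reflect across x = 0: (4, -4, 1) → (-4, -4, 1); (1, 3, 0) → (-1, 3, 0)
T4 scale by (-1, 1, 2): (-4, -4, 1) → (4, -4, 2); (-1, 3, 0) → (1, 3, 0)
T5 rotate right-handed about the y-axis with cos θ = 5/13, sin θ = -12/13: (4, -4, 2) → (-4/13, -4, 58/13); (1, 3, 0) → (5/13, 3, 12/13)
T6 translate by (4, 2, 6): (-4/13, -4, 58/13) → (48/13, -2, 136/13); (5/13, 3, 12/13) → (57/13, 5, 90/13)

image vertices: (48/13, -2, 136/13), (57/13, 5, 90/13)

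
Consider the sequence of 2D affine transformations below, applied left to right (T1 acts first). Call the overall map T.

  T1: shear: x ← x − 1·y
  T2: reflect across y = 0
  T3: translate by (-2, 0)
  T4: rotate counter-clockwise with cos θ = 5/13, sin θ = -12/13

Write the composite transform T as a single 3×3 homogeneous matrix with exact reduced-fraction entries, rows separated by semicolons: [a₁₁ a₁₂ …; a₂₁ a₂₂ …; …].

T1 = [1 -1 0; 0 1 0; 0 0 1]
T2·T1 = [1 -1 0; 0 -1 0; 0 0 1]
T3·…·T1 = [1 -1 -2; 0 -1 0; 0 0 1]
T4·…·T1 = [5/13 -17/13 -10/13; -12/13 7/13 24/13; 0 0 1]

T = [5/13 -17/13 -10/13; -12/13 7/13 24/13; 0 0 1]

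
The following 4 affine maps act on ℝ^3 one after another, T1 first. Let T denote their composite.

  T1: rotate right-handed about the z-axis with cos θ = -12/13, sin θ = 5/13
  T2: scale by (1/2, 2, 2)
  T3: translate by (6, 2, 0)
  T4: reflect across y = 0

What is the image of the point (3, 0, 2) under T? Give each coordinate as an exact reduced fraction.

T(p) = (60/13, -56/13, 4)

T1 rotate right-handed about the z-axis with cos θ = -12/13, sin θ = 5/13: (3, 0, 2) → (-36/13, 15/13, 2)
T2 scale by (1/2, 2, 2): (-36/13, 15/13, 2) → (-18/13, 30/13, 4)
T3 translate by (6, 2, 0): (-18/13, 30/13, 4) → (60/13, 56/13, 4)
T4 reflect across y = 0: (60/13, 56/13, 4) → (60/13, -56/13, 4)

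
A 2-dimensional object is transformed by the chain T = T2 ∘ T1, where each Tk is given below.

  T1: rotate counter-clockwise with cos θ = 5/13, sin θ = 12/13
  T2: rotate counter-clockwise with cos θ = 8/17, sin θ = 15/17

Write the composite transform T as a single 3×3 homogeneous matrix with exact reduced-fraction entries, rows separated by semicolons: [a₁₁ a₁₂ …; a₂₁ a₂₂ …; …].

T1 = [5/13 -12/13 0; 12/13 5/13 0; 0 0 1]
T2·T1 = [-140/221 -171/221 0; 171/221 -140/221 0; 0 0 1]

T = [-140/221 -171/221 0; 171/221 -140/221 0; 0 0 1]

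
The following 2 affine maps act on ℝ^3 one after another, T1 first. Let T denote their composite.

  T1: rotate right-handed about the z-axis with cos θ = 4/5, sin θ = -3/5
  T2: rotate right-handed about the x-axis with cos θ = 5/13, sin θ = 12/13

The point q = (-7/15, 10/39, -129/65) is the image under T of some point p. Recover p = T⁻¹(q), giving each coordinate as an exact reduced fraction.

p = (2/3, -5/3, -1)

T1 = [4/5 3/5 0 0; -3/5 4/5 0 0; 0 0 1 0; 0 0 0 1]
T2·T1 = [4/5 3/5 0 0; -3/13 4/13 -12/13 0; -36/65 48/65 5/13 0; 0 0 0 1]
det M = 1; M⁻¹ = [4/5 -3/13 -36/65 0; 3/5 4/13 48/65 0; 0 -12/13 5/13 0; 0 0 0 1]
M⁻¹ · (-7/15, 10/39, -129/65)ᵀ = (2/3, -5/3, -1)ᵀ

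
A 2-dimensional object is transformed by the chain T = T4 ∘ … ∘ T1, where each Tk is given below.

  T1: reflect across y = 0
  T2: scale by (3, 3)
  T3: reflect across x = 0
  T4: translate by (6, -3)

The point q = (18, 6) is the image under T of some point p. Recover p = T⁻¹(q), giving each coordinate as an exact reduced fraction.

T1 = [1 0 0; 0 -1 0; 0 0 1]
T2·T1 = [3 0 0; 0 -3 0; 0 0 1]
T3·…·T1 = [-3 0 0; 0 -3 0; 0 0 1]
T4·…·T1 = [-3 0 6; 0 -3 -3; 0 0 1]
det M = 9; M⁻¹ = [-1/3 0 2; 0 -1/3 -1; 0 0 1]
M⁻¹ · (18, 6)ᵀ = (-4, -3)ᵀ

p = (-4, -3)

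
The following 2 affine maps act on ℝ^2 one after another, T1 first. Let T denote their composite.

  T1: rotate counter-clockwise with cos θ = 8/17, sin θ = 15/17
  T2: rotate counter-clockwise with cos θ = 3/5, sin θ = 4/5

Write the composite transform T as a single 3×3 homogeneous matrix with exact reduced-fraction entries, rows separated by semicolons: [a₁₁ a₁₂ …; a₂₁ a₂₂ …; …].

T1 = [8/17 -15/17 0; 15/17 8/17 0; 0 0 1]
T2·T1 = [-36/85 -77/85 0; 77/85 -36/85 0; 0 0 1]

T = [-36/85 -77/85 0; 77/85 -36/85 0; 0 0 1]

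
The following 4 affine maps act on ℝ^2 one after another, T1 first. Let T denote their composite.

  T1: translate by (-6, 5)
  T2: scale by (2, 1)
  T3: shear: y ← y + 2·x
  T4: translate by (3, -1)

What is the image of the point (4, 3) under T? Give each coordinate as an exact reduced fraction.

T(p) = (-1, -1)

T1 translate by (-6, 5): (4, 3) → (-2, 8)
T2 scale by (2, 1): (-2, 8) → (-4, 8)
T3 shear: y ← y + 2·x: (-4, 8) → (-4, 0)
T4 translate by (3, -1): (-4, 0) → (-1, -1)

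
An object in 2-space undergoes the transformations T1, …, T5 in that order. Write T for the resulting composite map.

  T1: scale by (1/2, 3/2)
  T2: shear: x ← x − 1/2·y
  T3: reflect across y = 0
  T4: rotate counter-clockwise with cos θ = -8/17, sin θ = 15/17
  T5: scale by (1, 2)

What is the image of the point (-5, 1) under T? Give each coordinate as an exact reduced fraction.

T(p) = (97/34, -147/34)

T1 scale by (1/2, 3/2): (-5, 1) → (-5/2, 3/2)
T2 shear: x ← x − 1/2·y: (-5/2, 3/2) → (-13/4, 3/2)
T3 reflect across y = 0: (-13/4, 3/2) → (-13/4, -3/2)
T4 rotate counter-clockwise with cos θ = -8/17, sin θ = 15/17: (-13/4, -3/2) → (97/34, -147/68)
T5 scale by (1, 2): (97/34, -147/68) → (97/34, -147/34)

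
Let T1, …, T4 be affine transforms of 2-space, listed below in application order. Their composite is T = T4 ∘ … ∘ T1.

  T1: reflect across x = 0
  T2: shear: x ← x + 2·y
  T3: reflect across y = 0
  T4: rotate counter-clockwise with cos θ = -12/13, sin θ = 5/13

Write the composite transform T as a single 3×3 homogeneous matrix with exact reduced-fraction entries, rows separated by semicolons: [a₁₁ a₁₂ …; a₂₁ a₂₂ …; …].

T1 = [-1 0 0; 0 1 0; 0 0 1]
T2·T1 = [-1 2 0; 0 1 0; 0 0 1]
T3·…·T1 = [-1 2 0; 0 -1 0; 0 0 1]
T4·…·T1 = [12/13 -19/13 0; -5/13 22/13 0; 0 0 1]

T = [12/13 -19/13 0; -5/13 22/13 0; 0 0 1]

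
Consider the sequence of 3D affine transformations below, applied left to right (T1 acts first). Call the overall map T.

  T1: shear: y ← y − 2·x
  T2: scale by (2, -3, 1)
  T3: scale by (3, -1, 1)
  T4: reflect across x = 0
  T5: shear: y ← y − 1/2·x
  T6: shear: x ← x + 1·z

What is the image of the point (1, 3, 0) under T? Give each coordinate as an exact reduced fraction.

T1 shear: y ← y − 2·x: (1, 3, 0) → (1, 1, 0)
T2 scale by (2, -3, 1): (1, 1, 0) → (2, -3, 0)
T3 scale by (3, -1, 1): (2, -3, 0) → (6, 3, 0)
T4 reflect across x = 0: (6, 3, 0) → (-6, 3, 0)
T5 shear: y ← y − 1/2·x: (-6, 3, 0) → (-6, 6, 0)
T6 shear: x ← x + 1·z: (-6, 6, 0) → (-6, 6, 0)

T(p) = (-6, 6, 0)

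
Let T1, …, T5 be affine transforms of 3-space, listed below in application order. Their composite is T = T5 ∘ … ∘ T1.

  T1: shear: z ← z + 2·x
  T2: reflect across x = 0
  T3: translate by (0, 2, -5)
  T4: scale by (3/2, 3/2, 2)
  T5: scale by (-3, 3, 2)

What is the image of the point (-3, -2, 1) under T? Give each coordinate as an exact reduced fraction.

T1 shear: z ← z + 2·x: (-3, -2, 1) → (-3, -2, -5)
T2 reflect across x = 0: (-3, -2, -5) → (3, -2, -5)
T3 translate by (0, 2, -5): (3, -2, -5) → (3, 0, -10)
T4 scale by (3/2, 3/2, 2): (3, 0, -10) → (9/2, 0, -20)
T5 scale by (-3, 3, 2): (9/2, 0, -20) → (-27/2, 0, -40)

T(p) = (-27/2, 0, -40)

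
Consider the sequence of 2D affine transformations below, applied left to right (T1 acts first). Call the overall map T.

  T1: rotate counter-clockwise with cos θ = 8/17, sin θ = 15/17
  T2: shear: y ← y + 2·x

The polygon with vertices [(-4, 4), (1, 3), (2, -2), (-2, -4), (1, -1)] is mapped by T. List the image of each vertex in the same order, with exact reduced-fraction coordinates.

T1 rotate counter-clockwise with cos θ = 8/17, sin θ = 15/17: (-4, 4) → (-92/17, -28/17); (1, 3) → (-37/17, 39/17); (2, -2) → (46/17, 14/17); (-2, -4) → (44/17, -62/17); (1, -1) → (23/17, 7/17)
T2 shear: y ← y + 2·x: (-92/17, -28/17) → (-92/17, -212/17); (-37/17, 39/17) → (-37/17, -35/17); (46/17, 14/17) → (46/17, 106/17); (44/17, -62/17) → (44/17, 26/17); (23/17, 7/17) → (23/17, 53/17)

image vertices: (-92/17, -212/17), (-37/17, -35/17), (46/17, 106/17), (44/17, 26/17), (23/17, 53/17)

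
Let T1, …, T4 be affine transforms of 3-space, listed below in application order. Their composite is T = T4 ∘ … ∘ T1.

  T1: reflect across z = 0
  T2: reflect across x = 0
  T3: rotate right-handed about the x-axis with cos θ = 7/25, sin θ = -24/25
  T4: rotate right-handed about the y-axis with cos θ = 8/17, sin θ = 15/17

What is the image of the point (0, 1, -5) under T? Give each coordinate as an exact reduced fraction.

T(p) = (33/85, 127/25, 88/425)

T1 reflect across z = 0: (0, 1, -5) → (0, 1, 5)
T2 reflect across x = 0: (0, 1, 5) → (0, 1, 5)
T3 rotate right-handed about the x-axis with cos θ = 7/25, sin θ = -24/25: (0, 1, 5) → (0, 127/25, 11/25)
T4 rotate right-handed about the y-axis with cos θ = 8/17, sin θ = 15/17: (0, 127/25, 11/25) → (33/85, 127/25, 88/425)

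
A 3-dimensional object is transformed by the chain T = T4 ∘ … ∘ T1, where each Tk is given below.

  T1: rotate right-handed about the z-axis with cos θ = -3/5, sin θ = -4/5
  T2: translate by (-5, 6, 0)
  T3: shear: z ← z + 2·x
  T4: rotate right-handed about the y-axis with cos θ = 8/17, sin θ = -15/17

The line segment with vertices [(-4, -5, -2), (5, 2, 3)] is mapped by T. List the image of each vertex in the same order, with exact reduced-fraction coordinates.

image vertices: (876/85, 61/5, -1103/85), (479/85, 4/5, -872/85)

T1 rotate right-handed about the z-axis with cos θ = -3/5, sin θ = -4/5: (-4, -5, -2) → (-8/5, 31/5, -2); (5, 2, 3) → (-7/5, -26/5, 3)
T2 translate by (-5, 6, 0): (-8/5, 31/5, -2) → (-33/5, 61/5, -2); (-7/5, -26/5, 3) → (-32/5, 4/5, 3)
T3 shear: z ← z + 2·x: (-33/5, 61/5, -2) → (-33/5, 61/5, -76/5); (-32/5, 4/5, 3) → (-32/5, 4/5, -49/5)
T4 rotate right-handed about the y-axis with cos θ = 8/17, sin θ = -15/17: (-33/5, 61/5, -76/5) → (876/85, 61/5, -1103/85); (-32/5, 4/5, -49/5) → (479/85, 4/5, -872/85)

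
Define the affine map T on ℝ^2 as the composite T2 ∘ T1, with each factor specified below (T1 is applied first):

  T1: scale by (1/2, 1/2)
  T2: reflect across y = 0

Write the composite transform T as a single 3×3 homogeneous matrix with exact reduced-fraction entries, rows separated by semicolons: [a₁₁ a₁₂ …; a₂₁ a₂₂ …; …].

T1 = [1/2 0 0; 0 1/2 0; 0 0 1]
T2·T1 = [1/2 0 0; 0 -1/2 0; 0 0 1]

T = [1/2 0 0; 0 -1/2 0; 0 0 1]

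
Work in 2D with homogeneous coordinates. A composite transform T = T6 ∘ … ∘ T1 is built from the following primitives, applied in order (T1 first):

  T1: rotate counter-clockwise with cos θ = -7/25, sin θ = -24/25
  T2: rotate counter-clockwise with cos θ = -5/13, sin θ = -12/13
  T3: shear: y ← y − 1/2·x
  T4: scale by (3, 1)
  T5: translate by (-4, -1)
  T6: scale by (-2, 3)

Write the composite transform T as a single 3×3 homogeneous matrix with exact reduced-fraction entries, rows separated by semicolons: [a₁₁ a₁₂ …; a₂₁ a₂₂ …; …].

T1 = [-7/25 24/25 0; -24/25 -7/25 0; 0 0 1]
T2·T1 = [-253/325 -204/325 0; 204/325 -253/325 0; 0 0 1]
T3·…·T1 = [-253/325 -204/325 0; 661/650 -151/325 0; 0 0 1]
T4·…·T1 = [-759/325 -612/325 0; 661/650 -151/325 0; 0 0 1]
T5·…·T1 = [-759/325 -612/325 -4; 661/650 -151/325 -1; 0 0 1]
T6·…·T1 = [1518/325 1224/325 8; 1983/650 -453/325 -3; 0 0 1]

T = [1518/325 1224/325 8; 1983/650 -453/325 -3; 0 0 1]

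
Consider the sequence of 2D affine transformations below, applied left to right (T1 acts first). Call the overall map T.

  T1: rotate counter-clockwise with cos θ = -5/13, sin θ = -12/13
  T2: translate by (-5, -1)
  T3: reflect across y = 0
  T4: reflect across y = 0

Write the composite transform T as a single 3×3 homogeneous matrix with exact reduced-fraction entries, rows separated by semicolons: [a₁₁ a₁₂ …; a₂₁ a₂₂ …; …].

T = [-5/13 12/13 -5; -12/13 -5/13 -1; 0 0 1]

T1 = [-5/13 12/13 0; -12/13 -5/13 0; 0 0 1]
T2·T1 = [-5/13 12/13 -5; -12/13 -5/13 -1; 0 0 1]
T3·…·T1 = [-5/13 12/13 -5; 12/13 5/13 1; 0 0 1]
T4·…·T1 = [-5/13 12/13 -5; -12/13 -5/13 -1; 0 0 1]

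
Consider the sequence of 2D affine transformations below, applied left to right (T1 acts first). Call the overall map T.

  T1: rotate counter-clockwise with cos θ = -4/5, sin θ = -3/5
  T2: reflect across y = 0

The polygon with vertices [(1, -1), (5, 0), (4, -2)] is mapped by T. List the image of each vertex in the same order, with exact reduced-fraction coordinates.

image vertices: (-7/5, -1/5), (-4, 3), (-22/5, 4/5)

T1 rotate counter-clockwise with cos θ = -4/5, sin θ = -3/5: (1, -1) → (-7/5, 1/5); (5, 0) → (-4, -3); (4, -2) → (-22/5, -4/5)
T2 reflect across y = 0: (-7/5, 1/5) → (-7/5, -1/5); (-4, -3) → (-4, 3); (-22/5, -4/5) → (-22/5, 4/5)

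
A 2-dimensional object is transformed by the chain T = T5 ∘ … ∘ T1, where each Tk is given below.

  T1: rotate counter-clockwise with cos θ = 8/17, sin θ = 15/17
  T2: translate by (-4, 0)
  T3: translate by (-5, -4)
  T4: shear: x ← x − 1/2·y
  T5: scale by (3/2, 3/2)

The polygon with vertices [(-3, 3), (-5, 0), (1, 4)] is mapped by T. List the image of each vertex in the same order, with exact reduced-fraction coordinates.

image vertices: (-1065/68, -267/34), (-729/68, -429/34), (-1167/68, -63/34)

T1 rotate counter-clockwise with cos θ = 8/17, sin θ = 15/17: (-3, 3) → (-69/17, -21/17); (-5, 0) → (-40/17, -75/17); (1, 4) → (-52/17, 47/17)
T2 translate by (-4, 0): (-69/17, -21/17) → (-137/17, -21/17); (-40/17, -75/17) → (-108/17, -75/17); (-52/17, 47/17) → (-120/17, 47/17)
T3 translate by (-5, -4): (-137/17, -21/17) → (-222/17, -89/17); (-108/17, -75/17) → (-193/17, -143/17); (-120/17, 47/17) → (-205/17, -21/17)
T4 shear: x ← x − 1/2·y: (-222/17, -89/17) → (-355/34, -89/17); (-193/17, -143/17) → (-243/34, -143/17); (-205/17, -21/17) → (-389/34, -21/17)
T5 scale by (3/2, 3/2): (-355/34, -89/17) → (-1065/68, -267/34); (-243/34, -143/17) → (-729/68, -429/34); (-389/34, -21/17) → (-1167/68, -63/34)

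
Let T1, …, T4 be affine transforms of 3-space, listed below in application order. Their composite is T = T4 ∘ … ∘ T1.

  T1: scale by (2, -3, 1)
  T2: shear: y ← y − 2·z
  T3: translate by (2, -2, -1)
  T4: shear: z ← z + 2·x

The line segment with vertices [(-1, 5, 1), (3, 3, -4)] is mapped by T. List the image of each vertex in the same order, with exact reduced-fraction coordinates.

image vertices: (0, -19, 0), (8, -3, 11)

T1 scale by (2, -3, 1): (-1, 5, 1) → (-2, -15, 1); (3, 3, -4) → (6, -9, -4)
T2 shear: y ← y − 2·z: (-2, -15, 1) → (-2, -17, 1); (6, -9, -4) → (6, -1, -4)
T3 translate by (2, -2, -1): (-2, -17, 1) → (0, -19, 0); (6, -1, -4) → (8, -3, -5)
T4 shear: z ← z + 2·x: (0, -19, 0) → (0, -19, 0); (8, -3, -5) → (8, -3, 11)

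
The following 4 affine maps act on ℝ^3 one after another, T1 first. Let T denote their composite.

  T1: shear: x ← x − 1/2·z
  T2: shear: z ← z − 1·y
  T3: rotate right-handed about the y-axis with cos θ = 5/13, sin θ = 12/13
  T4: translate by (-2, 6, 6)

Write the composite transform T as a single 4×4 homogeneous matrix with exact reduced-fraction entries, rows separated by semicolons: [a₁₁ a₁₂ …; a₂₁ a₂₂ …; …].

T1 = [1 0 -1/2 0; 0 1 0 0; 0 0 1 0; 0 0 0 1]
T2·T1 = [1 0 -1/2 0; 0 1 0 0; 0 -1 1 0; 0 0 0 1]
T3·…·T1 = [5/13 -12/13 19/26 0; 0 1 0 0; -12/13 -5/13 11/13 0; 0 0 0 1]
T4·…·T1 = [5/13 -12/13 19/26 -2; 0 1 0 6; -12/13 -5/13 11/13 6; 0 0 0 1]

T = [5/13 -12/13 19/26 -2; 0 1 0 6; -12/13 -5/13 11/13 6; 0 0 0 1]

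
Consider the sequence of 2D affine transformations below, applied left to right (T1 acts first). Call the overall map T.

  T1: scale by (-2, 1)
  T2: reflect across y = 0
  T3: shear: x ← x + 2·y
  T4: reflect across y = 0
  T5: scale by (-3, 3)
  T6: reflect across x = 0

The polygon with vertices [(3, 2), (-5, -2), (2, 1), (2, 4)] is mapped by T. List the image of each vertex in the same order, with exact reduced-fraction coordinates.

image vertices: (-30, 6), (42, -6), (-18, 3), (-36, 12)

T1 scale by (-2, 1): (3, 2) → (-6, 2); (-5, -2) → (10, -2); (2, 1) → (-4, 1); (2, 4) → (-4, 4)
T2 reflect across y = 0: (-6, 2) → (-6, -2); (10, -2) → (10, 2); (-4, 1) → (-4, -1); (-4, 4) → (-4, -4)
T3 shear: x ← x + 2·y: (-6, -2) → (-10, -2); (10, 2) → (14, 2); (-4, -1) → (-6, -1); (-4, -4) → (-12, -4)
T4 reflect across y = 0: (-10, -2) → (-10, 2); (14, 2) → (14, -2); (-6, -1) → (-6, 1); (-12, -4) → (-12, 4)
T5 scale by (-3, 3): (-10, 2) → (30, 6); (14, -2) → (-42, -6); (-6, 1) → (18, 3); (-12, 4) → (36, 12)
T6 reflect across x = 0: (30, 6) → (-30, 6); (-42, -6) → (42, -6); (18, 3) → (-18, 3); (36, 12) → (-36, 12)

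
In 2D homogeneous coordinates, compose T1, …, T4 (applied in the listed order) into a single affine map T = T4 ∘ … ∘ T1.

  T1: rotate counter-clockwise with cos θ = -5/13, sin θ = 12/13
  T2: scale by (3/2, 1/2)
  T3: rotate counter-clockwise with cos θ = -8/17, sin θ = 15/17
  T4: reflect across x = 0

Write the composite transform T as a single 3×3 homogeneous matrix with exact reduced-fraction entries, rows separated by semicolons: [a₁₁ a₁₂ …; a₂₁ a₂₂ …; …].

T1 = [-5/13 -12/13 0; 12/13 -5/13 0; 0 0 1]
T2·T1 = [-15/26 -18/13 0; 6/13 -5/26 0; 0 0 1]
T3·…·T1 = [-30/221 363/442 0; -321/442 -250/221 0; 0 0 1]
T4·…·T1 = [30/221 -363/442 0; -321/442 -250/221 0; 0 0 1]

T = [30/221 -363/442 0; -321/442 -250/221 0; 0 0 1]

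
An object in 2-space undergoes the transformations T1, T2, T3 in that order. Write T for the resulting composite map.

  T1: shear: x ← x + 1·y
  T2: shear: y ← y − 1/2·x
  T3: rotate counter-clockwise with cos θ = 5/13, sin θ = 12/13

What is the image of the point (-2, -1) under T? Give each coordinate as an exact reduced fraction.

T(p) = (-21/13, -67/26)

T1 shear: x ← x + 1·y: (-2, -1) → (-3, -1)
T2 shear: y ← y − 1/2·x: (-3, -1) → (-3, 1/2)
T3 rotate counter-clockwise with cos θ = 5/13, sin θ = 12/13: (-3, 1/2) → (-21/13, -67/26)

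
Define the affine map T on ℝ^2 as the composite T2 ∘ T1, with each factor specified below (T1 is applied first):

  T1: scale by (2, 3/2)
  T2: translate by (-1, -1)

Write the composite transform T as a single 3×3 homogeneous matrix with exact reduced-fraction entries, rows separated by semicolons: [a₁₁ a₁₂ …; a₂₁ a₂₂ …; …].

T1 = [2 0 0; 0 3/2 0; 0 0 1]
T2·T1 = [2 0 -1; 0 3/2 -1; 0 0 1]

T = [2 0 -1; 0 3/2 -1; 0 0 1]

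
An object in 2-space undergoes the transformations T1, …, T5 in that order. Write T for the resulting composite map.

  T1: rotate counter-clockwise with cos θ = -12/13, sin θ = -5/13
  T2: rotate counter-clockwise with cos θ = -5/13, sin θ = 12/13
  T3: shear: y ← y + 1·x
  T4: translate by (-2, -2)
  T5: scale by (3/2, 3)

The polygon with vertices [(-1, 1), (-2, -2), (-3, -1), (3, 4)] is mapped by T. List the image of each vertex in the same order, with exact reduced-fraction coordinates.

T1 rotate counter-clockwise with cos θ = -12/13, sin θ = -5/13: (-1, 1) → (17/13, -7/13); (-2, -2) → (14/13, 34/13); (-3, -1) → (31/13, 27/13); (3, 4) → (-16/13, -63/13)
T2 rotate counter-clockwise with cos θ = -5/13, sin θ = 12/13: (17/13, -7/13) → (-1/169, 239/169); (14/13, 34/13) → (-478/169, -2/169); (31/13, 27/13) → (-479/169, 237/169); (-16/13, -63/13) → (836/169, 123/169)
T3 shear: y ← y + 1·x: (-1/169, 239/169) → (-1/169, 238/169); (-478/169, -2/169) → (-478/169, -480/169); (-479/169, 237/169) → (-479/169, -242/169); (836/169, 123/169) → (836/169, 959/169)
T4 translate by (-2, -2): (-1/169, 238/169) → (-339/169, -100/169); (-478/169, -480/169) → (-816/169, -818/169); (-479/169, -242/169) → (-817/169, -580/169); (836/169, 959/169) → (498/169, 621/169)
T5 scale by (3/2, 3): (-339/169, -100/169) → (-1017/338, -300/169); (-816/169, -818/169) → (-1224/169, -2454/169); (-817/169, -580/169) → (-2451/338, -1740/169); (498/169, 621/169) → (747/169, 1863/169)

image vertices: (-1017/338, -300/169), (-1224/169, -2454/169), (-2451/338, -1740/169), (747/169, 1863/169)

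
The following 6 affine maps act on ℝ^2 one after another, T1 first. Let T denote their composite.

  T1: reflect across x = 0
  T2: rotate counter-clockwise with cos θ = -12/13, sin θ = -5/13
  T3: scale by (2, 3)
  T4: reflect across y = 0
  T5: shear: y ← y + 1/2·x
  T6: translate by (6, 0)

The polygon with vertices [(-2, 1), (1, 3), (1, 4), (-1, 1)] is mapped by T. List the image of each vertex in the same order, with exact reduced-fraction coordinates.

T1 reflect across x = 0: (-2, 1) → (2, 1); (1, 3) → (-1, 3); (1, 4) → (-1, 4); (-1, 1) → (1, 1)
T2 rotate counter-clockwise with cos θ = -12/13, sin θ = -5/13: (2, 1) → (-19/13, -22/13); (-1, 3) → (27/13, -31/13); (-1, 4) → (32/13, -43/13); (1, 1) → (-7/13, -17/13)
T3 scale by (2, 3): (-19/13, -22/13) → (-38/13, -66/13); (27/13, -31/13) → (54/13, -93/13); (32/13, -43/13) → (64/13, -129/13); (-7/13, -17/13) → (-14/13, -51/13)
T4 reflect across y = 0: (-38/13, -66/13) → (-38/13, 66/13); (54/13, -93/13) → (54/13, 93/13); (64/13, -129/13) → (64/13, 129/13); (-14/13, -51/13) → (-14/13, 51/13)
T5 shear: y ← y + 1/2·x: (-38/13, 66/13) → (-38/13, 47/13); (54/13, 93/13) → (54/13, 120/13); (64/13, 129/13) → (64/13, 161/13); (-14/13, 51/13) → (-14/13, 44/13)
T6 translate by (6, 0): (-38/13, 47/13) → (40/13, 47/13); (54/13, 120/13) → (132/13, 120/13); (64/13, 161/13) → (142/13, 161/13); (-14/13, 44/13) → (64/13, 44/13)

image vertices: (40/13, 47/13), (132/13, 120/13), (142/13, 161/13), (64/13, 44/13)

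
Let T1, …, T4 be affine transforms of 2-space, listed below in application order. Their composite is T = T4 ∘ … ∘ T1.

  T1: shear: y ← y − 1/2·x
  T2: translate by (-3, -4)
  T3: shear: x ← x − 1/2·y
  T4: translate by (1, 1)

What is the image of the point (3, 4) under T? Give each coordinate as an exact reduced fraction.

T(p) = (7/4, -1/2)

T1 shear: y ← y − 1/2·x: (3, 4) → (3, 5/2)
T2 translate by (-3, -4): (3, 5/2) → (0, -3/2)
T3 shear: x ← x − 1/2·y: (0, -3/2) → (3/4, -3/2)
T4 translate by (1, 1): (3/4, -3/2) → (7/4, -1/2)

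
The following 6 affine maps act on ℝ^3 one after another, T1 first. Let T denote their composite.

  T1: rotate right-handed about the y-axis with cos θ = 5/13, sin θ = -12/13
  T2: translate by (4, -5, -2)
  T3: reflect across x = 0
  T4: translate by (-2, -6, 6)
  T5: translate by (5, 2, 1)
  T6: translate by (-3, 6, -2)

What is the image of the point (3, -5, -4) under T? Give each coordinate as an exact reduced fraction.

T1 rotate right-handed about the y-axis with cos θ = 5/13, sin θ = -12/13: (3, -5, -4) → (63/13, -5, 16/13)
T2 translate by (4, -5, -2): (63/13, -5, 16/13) → (115/13, -10, -10/13)
T3 reflect across x = 0: (115/13, -10, -10/13) → (-115/13, -10, -10/13)
T4 translate by (-2, -6, 6): (-115/13, -10, -10/13) → (-141/13, -16, 68/13)
T5 translate by (5, 2, 1): (-141/13, -16, 68/13) → (-76/13, -14, 81/13)
T6 translate by (-3, 6, -2): (-76/13, -14, 81/13) → (-115/13, -8, 55/13)

T(p) = (-115/13, -8, 55/13)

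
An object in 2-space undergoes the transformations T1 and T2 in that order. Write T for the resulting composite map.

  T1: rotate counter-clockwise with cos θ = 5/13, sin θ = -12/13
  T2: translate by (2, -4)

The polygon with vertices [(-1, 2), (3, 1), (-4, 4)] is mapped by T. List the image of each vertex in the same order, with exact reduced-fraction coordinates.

image vertices: (45/13, -30/13), (53/13, -83/13), (54/13, 16/13)

T1 rotate counter-clockwise with cos θ = 5/13, sin θ = -12/13: (-1, 2) → (19/13, 22/13); (3, 1) → (27/13, -31/13); (-4, 4) → (28/13, 68/13)
T2 translate by (2, -4): (19/13, 22/13) → (45/13, -30/13); (27/13, -31/13) → (53/13, -83/13); (28/13, 68/13) → (54/13, 16/13)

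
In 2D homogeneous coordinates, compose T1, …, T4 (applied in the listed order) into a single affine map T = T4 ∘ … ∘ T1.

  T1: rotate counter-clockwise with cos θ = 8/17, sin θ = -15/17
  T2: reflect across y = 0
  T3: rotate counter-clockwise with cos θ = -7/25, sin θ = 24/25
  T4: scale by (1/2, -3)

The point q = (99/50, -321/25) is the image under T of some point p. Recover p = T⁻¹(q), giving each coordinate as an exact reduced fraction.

T1 = [8/17 15/17 0; -15/17 8/17 0; 0 0 1]
T2·T1 = [8/17 15/17 0; 15/17 -8/17 0; 0 0 1]
T3·…·T1 = [-416/425 87/425 0; 87/425 416/425 0; 0 0 1]
T4·…·T1 = [-208/425 87/850 0; -261/425 -1248/425 0; 0 0 1]
det M = 3/2; M⁻¹ = [-832/425 -29/425 0; 174/425 -416/1275 0; 0 0 1]
M⁻¹ · (99/50, -321/25)ᵀ = (-3, 5)ᵀ

p = (-3, 5)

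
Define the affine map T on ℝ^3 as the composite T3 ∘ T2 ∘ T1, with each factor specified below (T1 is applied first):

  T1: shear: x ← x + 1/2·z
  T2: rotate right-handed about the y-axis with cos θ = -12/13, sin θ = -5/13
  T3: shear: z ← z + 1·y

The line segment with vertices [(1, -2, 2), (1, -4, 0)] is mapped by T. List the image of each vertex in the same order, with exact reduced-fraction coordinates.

T1 shear: x ← x + 1/2·z: (1, -2, 2) → (2, -2, 2); (1, -4, 0) → (1, -4, 0)
T2 rotate right-handed about the y-axis with cos θ = -12/13, sin θ = -5/13: (2, -2, 2) → (-34/13, -2, -14/13); (1, -4, 0) → (-12/13, -4, 5/13)
T3 shear: z ← z + 1·y: (-34/13, -2, -14/13) → (-34/13, -2, -40/13); (-12/13, -4, 5/13) → (-12/13, -4, -47/13)

image vertices: (-34/13, -2, -40/13), (-12/13, -4, -47/13)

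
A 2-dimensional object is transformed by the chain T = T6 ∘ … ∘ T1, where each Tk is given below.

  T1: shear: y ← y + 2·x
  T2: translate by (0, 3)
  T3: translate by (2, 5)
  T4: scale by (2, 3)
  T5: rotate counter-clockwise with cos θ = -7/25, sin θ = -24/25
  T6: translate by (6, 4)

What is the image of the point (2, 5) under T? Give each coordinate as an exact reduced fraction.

T1 shear: y ← y + 2·x: (2, 5) → (2, 9)
T2 translate by (0, 3): (2, 9) → (2, 12)
T3 translate by (2, 5): (2, 12) → (4, 17)
T4 scale by (2, 3): (4, 17) → (8, 51)
T5 rotate counter-clockwise with cos θ = -7/25, sin θ = -24/25: (8, 51) → (1168/25, -549/25)
T6 translate by (6, 4): (1168/25, -549/25) → (1318/25, -449/25)

T(p) = (1318/25, -449/25)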